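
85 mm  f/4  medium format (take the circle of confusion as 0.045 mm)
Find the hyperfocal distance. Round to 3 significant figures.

40.2 m

Hyperfocal distance H = f²/(N·c) + f = 85²/(4 × 0.045) + 85 = 7225/0.18 + 85 ≈ 40223.9 mm ≈ 40.2 m.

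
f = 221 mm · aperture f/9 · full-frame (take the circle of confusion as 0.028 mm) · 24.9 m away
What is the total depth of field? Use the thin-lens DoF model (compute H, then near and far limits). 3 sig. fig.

6.45 m

Hyperfocal distance H = f²/(N·c) + f = 221²/(9 × 0.028) + 221 = 48841/0.252 + 221 ≈ 194034.5 mm ≈ 194.0 m.
Near limit Dn = s·(H − f)/(H + s − 2f) = 24900 × (194034.5 − 221) / (194034.5 + 24900 − 2 × 221) = 24900 × 193813.5 / 218492.5 ≈ 22087.5 mm.
Far limit Df = s·(H − f)/(H − s) = 24900 × (194034.5 − 221) / (194034.5 − 24900) = 24900 × 193813.5 / 169134.5 ≈ 28533.2 mm.
Depth of field = Df − Dn = 28533.2 − 22087.5 ≈ 6445.7 mm ≈ 6.45 m.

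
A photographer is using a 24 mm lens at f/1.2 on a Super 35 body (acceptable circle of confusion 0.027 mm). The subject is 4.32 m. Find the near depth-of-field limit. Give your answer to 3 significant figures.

Hyperfocal distance H = f²/(N·c) + f = 24²/(1.2 × 0.027) + 24 = 576/0.0324 + 24 ≈ 17801.8 mm ≈ 17.80 m.
Near limit Dn = s·(H − f)/(H + s − 2f) = 4320 × (17801.8 − 24) / (17801.8 + 4320 − 2 × 24) = 4320 × 17777.8 / 22073.8 ≈ 3479.2 mm ≈ 3.48 m.

3.48 m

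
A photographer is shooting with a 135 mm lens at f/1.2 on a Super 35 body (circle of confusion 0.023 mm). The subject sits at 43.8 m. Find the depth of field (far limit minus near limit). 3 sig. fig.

5.82 m

Hyperfocal distance H = f²/(N·c) + f = 135²/(1.2 × 0.023) + 135 = 18225/0.0276 + 135 ≈ 660461.1 mm ≈ 660.5 m.
Near limit Dn = s·(H − f)/(H + s − 2f) = 43800 × (660461.1 − 135) / (660461.1 + 43800 − 2 × 135) = 43800 × 660326.1 / 703991.1 ≈ 41083.3 mm.
Far limit Df = s·(H − f)/(H − s) = 43800 × (660461.1 − 135) / (660461.1 − 43800) = 43800 × 660326.1 / 616661.1 ≈ 46901.4 mm.
Depth of field = Df − Dn = 46901.4 − 41083.3 ≈ 5818.1 mm ≈ 5.82 m.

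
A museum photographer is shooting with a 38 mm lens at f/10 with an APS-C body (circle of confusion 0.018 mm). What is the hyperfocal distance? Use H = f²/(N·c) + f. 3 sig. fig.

Hyperfocal distance H = f²/(N·c) + f = 38²/(10 × 0.018) + 38 = 1444/0.18 + 38 ≈ 8060.2 mm ≈ 8.06 m.

8.06 m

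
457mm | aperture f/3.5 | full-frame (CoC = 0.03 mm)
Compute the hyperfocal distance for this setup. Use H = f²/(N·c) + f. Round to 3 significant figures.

1990 m

Hyperfocal distance H = f²/(N·c) + f = 457²/(3.5 × 0.03) + 457 = 208849/0.105 + 457 ≈ 1989495.1 mm ≈ 1990 m.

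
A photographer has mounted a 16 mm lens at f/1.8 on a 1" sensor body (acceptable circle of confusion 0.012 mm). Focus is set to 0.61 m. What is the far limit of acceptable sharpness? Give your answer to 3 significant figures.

Hyperfocal distance H = f²/(N·c) + f = 16²/(1.8 × 0.012) + 16 = 256/0.0216 + 16 ≈ 11867.9 mm ≈ 11.87 m.
Far limit Df = s·(H − f)/(H − s) = 610 × (11867.9 − 16) / (11867.9 − 610) = 610 × 11851.9 / 11257.9 ≈ 642.19 mm ≈ 0.642 m.

0.642 m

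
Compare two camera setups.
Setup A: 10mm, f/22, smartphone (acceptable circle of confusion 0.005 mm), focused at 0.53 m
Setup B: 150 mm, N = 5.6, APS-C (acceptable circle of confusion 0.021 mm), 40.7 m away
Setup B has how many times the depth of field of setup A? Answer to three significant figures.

Setup A: H = 10²/(22×0.005) + 10 ≈ 919.1 mm; DoF = Df − Dn = 1238.32 − 337.15 ≈ 901.17 mm.
Setup B: H = 150²/(5.6×0.021) + 150 ≈ 191476.5 mm; DoF = Df − Dn = 51646 − 33582 ≈ 18064 mm.
Ratio = 18064 / 901.17 ≈ 20.0.

20.0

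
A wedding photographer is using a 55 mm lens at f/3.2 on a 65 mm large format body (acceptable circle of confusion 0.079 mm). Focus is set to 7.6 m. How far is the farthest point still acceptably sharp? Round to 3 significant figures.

Hyperfocal distance H = f²/(N·c) + f = 55²/(3.2 × 0.079) + 55 = 3025/0.2528 + 55 ≈ 12021.0 mm ≈ 12.02 m.
Far limit Df = s·(H − f)/(H − s) = 7600 × (12021.0 − 55) / (12021.0 − 7600) = 7600 × 11966.0 / 4421.0 ≈ 20570 mm ≈ 20.6 m.

20.6 m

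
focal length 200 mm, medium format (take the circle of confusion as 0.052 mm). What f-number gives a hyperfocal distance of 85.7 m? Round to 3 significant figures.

Rearrange H = f²/(N·c) + f for N: N = f² / ((H − f)·c).
N = 200² / ((85700 − 200) × 0.052) = 40000 / 4446 ≈ 9.

f/9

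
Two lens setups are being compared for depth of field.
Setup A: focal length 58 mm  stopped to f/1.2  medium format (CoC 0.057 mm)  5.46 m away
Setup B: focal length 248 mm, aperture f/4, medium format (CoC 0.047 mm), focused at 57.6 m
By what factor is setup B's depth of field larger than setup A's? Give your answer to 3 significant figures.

Setup A: H = 58²/(1.2×0.057) + 58 ≈ 49239.3 mm; DoF = Df − Dn = 6133.7 − 4919.6 ≈ 1214.1 mm.
Setup B: H = 248²/(4×0.047) + 248 ≈ 327396.9 mm; DoF = Df − Dn = 69844 − 49008 ≈ 20836 mm.
Ratio = 20836 / 1214.1 ≈ 17.2.

17.2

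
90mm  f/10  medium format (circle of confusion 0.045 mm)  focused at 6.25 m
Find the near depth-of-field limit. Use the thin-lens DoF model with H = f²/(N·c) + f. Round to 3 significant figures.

4.66 m

Hyperfocal distance H = f²/(N·c) + f = 90²/(10 × 0.045) + 90 = 8100/0.45 + 90 ≈ 18090.0 mm ≈ 18.09 m.
Near limit Dn = s·(H − f)/(H + s − 2f) = 6250 × (18090.0 − 90) / (18090.0 + 6250 − 2 × 90) = 6250 × 18000.0 / 24160.0 ≈ 4656.5 mm ≈ 4.66 m.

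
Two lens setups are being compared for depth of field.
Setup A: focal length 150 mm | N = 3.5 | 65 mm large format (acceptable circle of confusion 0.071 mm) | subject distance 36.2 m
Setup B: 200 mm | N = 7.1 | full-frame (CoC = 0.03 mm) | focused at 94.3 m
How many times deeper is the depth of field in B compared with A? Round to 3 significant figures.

Setup A: H = 150²/(3.5×0.071) + 150 ≈ 90693.3 mm; DoF = Df − Dn = 60148 − 25891 ≈ 34257 mm.
Setup B: H = 200²/(7.1×0.03) + 200 ≈ 187993.4 mm; DoF = Df − Dn = 189009 − 62821 ≈ 126188 mm.
Ratio = 126188 / 34257 ≈ 3.68.

3.68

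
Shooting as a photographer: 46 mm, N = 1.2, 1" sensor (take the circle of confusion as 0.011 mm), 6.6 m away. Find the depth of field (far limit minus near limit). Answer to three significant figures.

Hyperfocal distance H = f²/(N·c) + f = 46²/(1.2 × 0.011) + 46 = 2116/0.0132 + 46 ≈ 160349.0 mm ≈ 160.3 m.
Near limit Dn = s·(H − f)/(H + s − 2f) = 6600 × (160349.0 − 46) / (160349.0 + 6600 − 2 × 46) = 6600 × 160303.0 / 166857.0 ≈ 6340.76 mm.
Far limit Df = s·(H − f)/(H − s) = 6600 × (160349.0 − 46) / (160349.0 − 6600) = 6600 × 160303.0 / 153749.0 ≈ 6881.34 mm.
Depth of field = Df − Dn = 6881.34 − 6340.76 ≈ 540.58 mm ≈ 0.541 m.

0.541 m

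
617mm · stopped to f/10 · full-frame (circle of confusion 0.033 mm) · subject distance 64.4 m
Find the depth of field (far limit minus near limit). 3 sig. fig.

Hyperfocal distance H = f²/(N·c) + f = 617²/(10 × 0.033) + 617 = 380689/0.33 + 617 ≈ 1154220.0 mm ≈ 1154 m.
Near limit Dn = s·(H − f)/(H + s − 2f) = 64400 × (1154220.0 − 617) / (1154220.0 + 64400 − 2 × 617) = 64400 × 1153603.0 / 1217386.0 ≈ 61025.9 mm.
Far limit Df = s·(H − f)/(H − s) = 64400 × (1154220.0 − 617) / (1154220.0 − 64400) = 64400 × 1153603.0 / 1089820.0 ≈ 68169.1 mm.
Depth of field = Df − Dn = 68169.1 − 61025.9 ≈ 7143.2 mm ≈ 7.14 m.

7.14 m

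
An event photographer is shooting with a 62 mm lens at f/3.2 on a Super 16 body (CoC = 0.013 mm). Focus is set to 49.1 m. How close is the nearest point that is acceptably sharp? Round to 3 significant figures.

32.1 m

Hyperfocal distance H = f²/(N·c) + f = 62²/(3.2 × 0.013) + 62 = 3844/0.0416 + 62 ≈ 92465.8 mm ≈ 92.47 m.
Near limit Dn = s·(H − f)/(H + s − 2f) = 49100 × (92465.8 − 62) / (92465.8 + 49100 − 2 × 62) = 49100 × 92403.8 / 141441.8 ≈ 32077 mm ≈ 32.1 m.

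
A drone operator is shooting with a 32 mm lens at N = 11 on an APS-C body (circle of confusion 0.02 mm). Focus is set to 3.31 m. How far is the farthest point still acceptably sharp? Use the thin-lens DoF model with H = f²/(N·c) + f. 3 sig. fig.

11.2 m

Hyperfocal distance H = f²/(N·c) + f = 32²/(11 × 0.02) + 32 = 1024/0.22 + 32 ≈ 4686.5 mm ≈ 4.687 m.
Far limit Df = s·(H − f)/(H − s) = 3310 × (4686.5 − 32) / (4686.5 − 3310) = 3310 × 4654.5 / 1376.5 ≈ 11192 mm ≈ 11.2 m.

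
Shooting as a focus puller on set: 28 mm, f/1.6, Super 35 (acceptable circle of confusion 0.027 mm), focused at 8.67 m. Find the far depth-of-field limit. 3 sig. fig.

Hyperfocal distance H = f²/(N·c) + f = 28²/(1.6 × 0.027) + 28 = 784/0.0432 + 28 ≈ 18176.1 mm ≈ 18.18 m.
Far limit Df = s·(H − f)/(H − s) = 8670 × (18176.1 − 28) / (18176.1 − 8670) = 8670 × 18148.1 / 9506.1 ≈ 16552 mm ≈ 16.6 m.

16.6 m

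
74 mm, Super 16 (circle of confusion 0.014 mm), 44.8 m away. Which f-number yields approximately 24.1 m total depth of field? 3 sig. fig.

Write h = H − f = f²/(N·c). The thin-lens limits are Dn = s·h/(h + (s−f)) and Df = s·h/(h − (s−f)), so DoF = Df − Dn = 2·s·(s−f)·h / (h² − (s−f)²).
That is a quadratic in h: DoF·h² − 2·s·(s−f)·h − DoF·(s−f)² = 0 ⇒ h = (s−f)·(s + √(s² + DoF²)) / DoF = 44726 × (44800 + √(44800² + 24100²)) / 24100 = 44726 × (44800 + 50870.9) / 24100 ≈ 177551 mm.
Then N = f²/(c·h) = 74² / (0.014 × 177551) = 5476 / 2485.7 ≈ 2.20.

f/2.20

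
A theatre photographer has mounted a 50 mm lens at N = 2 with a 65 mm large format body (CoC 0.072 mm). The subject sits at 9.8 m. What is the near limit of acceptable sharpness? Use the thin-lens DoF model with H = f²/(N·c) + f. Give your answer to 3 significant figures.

6.28 m

Hyperfocal distance H = f²/(N·c) + f = 50²/(2 × 0.072) + 50 = 2500/0.144 + 50 ≈ 17411.1 mm ≈ 17.41 m.
Near limit Dn = s·(H − f)/(H + s − 2f) = 9800 × (17411.1 − 50) / (17411.1 + 9800 − 2 × 50) = 9800 × 17361.1 / 27111.1 ≈ 6275.6 mm ≈ 6.28 m.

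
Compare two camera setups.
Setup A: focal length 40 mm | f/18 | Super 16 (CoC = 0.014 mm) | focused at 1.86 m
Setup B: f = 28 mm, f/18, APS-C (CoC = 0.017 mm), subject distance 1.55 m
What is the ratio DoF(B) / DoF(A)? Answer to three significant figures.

2.45

Setup A: H = 40²/(18×0.014) + 40 ≈ 6389.2 mm; DoF = Df − Dn = 2607.4 − 1445.6 ≈ 1161.8 mm.
Setup B: H = 28²/(18×0.017) + 28 ≈ 2590.1 mm; DoF = Df − Dn = 3818.2 − 972.4 ≈ 2845.8 mm.
Ratio = 2845.8 / 1161.8 ≈ 2.45.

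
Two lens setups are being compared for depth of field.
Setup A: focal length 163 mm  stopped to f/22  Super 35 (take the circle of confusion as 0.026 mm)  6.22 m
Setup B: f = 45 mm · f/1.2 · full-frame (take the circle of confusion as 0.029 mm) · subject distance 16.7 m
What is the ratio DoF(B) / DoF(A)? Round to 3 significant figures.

6.31

Setup A: H = 163²/(22×0.026) + 163 ≈ 46612.3 mm; DoF = Df − Dn = 7152.7 − 5502.5 ≈ 1650.2 mm.
Setup B: H = 45²/(1.2×0.029) + 45 ≈ 58234.7 mm; DoF = Df − Dn = 23397 − 12984 ≈ 10413 mm.
Ratio = 10413 / 1650.2 ≈ 6.31.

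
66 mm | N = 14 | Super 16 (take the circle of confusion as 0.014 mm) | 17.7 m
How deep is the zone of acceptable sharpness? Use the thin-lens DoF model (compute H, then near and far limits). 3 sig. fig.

75.8 m

Hyperfocal distance H = f²/(N·c) + f = 66²/(14 × 0.014) + 66 = 4356/0.196 + 66 ≈ 22290.5 mm ≈ 22.29 m.
Near limit Dn = s·(H − f)/(H + s − 2f) = 17700 × (22290.5 − 66) / (22290.5 + 17700 − 2 × 66) = 17700 × 22224.5 / 39858.5 ≈ 9869 mm.
Far limit Df = s·(H − f)/(H − s) = 17700 × (22290.5 − 66) / (22290.5 − 17700) = 17700 × 22224.5 / 4590.5 ≈ 85693 mm.
Depth of field = Df − Dn = 85693 − 9869 ≈ 75824 mm ≈ 75.8 m.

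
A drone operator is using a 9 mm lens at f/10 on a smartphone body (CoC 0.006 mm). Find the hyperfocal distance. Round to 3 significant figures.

Hyperfocal distance H = f²/(N·c) + f = 9²/(10 × 0.006) + 9 = 81/0.06 + 9 ≈ 1359.0 mm ≈ 1.36 m.

1.36 m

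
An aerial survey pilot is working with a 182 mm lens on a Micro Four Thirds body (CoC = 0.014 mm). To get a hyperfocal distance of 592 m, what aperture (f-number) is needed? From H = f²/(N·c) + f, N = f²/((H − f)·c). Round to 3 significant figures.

f/4

Rearrange H = f²/(N·c) + f for N: N = f² / ((H − f)·c).
N = 182² / ((592000 − 182) × 0.014) = 33124 / 8285 ≈ 4.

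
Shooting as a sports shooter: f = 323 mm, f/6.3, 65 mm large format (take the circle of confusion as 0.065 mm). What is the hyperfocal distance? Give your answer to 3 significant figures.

255 m

Hyperfocal distance H = f²/(N·c) + f = 323²/(6.3 × 0.065) + 323 = 104329/0.4095 + 323 ≈ 255094.7 mm ≈ 255 m.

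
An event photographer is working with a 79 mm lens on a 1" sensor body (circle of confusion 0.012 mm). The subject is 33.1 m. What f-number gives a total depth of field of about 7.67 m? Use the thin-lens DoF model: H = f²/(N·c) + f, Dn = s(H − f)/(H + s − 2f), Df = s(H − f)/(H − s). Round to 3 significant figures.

Write h = H − f = f²/(N·c). The thin-lens limits are Dn = s·h/(h + (s−f)) and Df = s·h/(h − (s−f)), so DoF = Df − Dn = 2·s·(s−f)·h / (h² − (s−f)²).
That is a quadratic in h: DoF·h² − 2·s·(s−f)·h − DoF·(s−f)² = 0 ⇒ h = (s−f)·(s + √(s² + DoF²)) / DoF = 33021 × (33100 + √(33100² + 7670²)) / 7670 = 33021 × (33100 + 33977.0) / 7670 ≈ 288781 mm.
Then N = f²/(c·h) = 79² / (0.012 × 288781) = 6241 / 3465.4 ≈ 1.80.

f/1.80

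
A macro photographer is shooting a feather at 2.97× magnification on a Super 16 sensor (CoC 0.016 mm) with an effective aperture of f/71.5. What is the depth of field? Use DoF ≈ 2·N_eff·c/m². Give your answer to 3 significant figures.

0.259 mm

At magnification m, DoF ≈ 2·N_eff·c/m² = 2 × 71.5 × 0.016 / 2.97² = 2.288 / 8.821 ≈ 0.259 mm.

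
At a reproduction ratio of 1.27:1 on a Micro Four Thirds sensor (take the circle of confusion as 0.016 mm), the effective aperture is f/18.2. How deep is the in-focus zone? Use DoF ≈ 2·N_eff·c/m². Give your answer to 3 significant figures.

At magnification m, DoF ≈ 2·N_eff·c/m² = 2 × 18.2 × 0.016 / 1.27² = 0.5824 / 1.613 ≈ 0.361 mm.

0.361 mm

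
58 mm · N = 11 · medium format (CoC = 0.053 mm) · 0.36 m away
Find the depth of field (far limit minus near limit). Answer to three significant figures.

37.8 mm

Hyperfocal distance H = f²/(N·c) + f = 58²/(11 × 0.053) + 58 = 3364/0.583 + 58 ≈ 5828.2 mm ≈ 5.828 m.
Near limit Dn = s·(H − f)/(H + s − 2f) = 360 × (5828.2 − 58) / (5828.2 + 360 − 2 × 58) = 360 × 5770.2 / 6072.2 ≈ 342.095 mm.
Far limit Df = s·(H − f)/(H − s) = 360 × (5828.2 − 58) / (5828.2 − 360) = 360 × 5770.2 / 5468.2 ≈ 379.882 mm.
Depth of field = Df − Dn = 379.882 − 342.095 ≈ 37.787 mm.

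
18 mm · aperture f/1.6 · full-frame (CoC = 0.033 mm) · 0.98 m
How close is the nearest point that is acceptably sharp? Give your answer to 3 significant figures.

Hyperfocal distance H = f²/(N·c) + f = 18²/(1.6 × 0.033) + 18 = 324/0.0528 + 18 ≈ 6154.4 mm ≈ 6.154 m.
Near limit Dn = s·(H − f)/(H + s − 2f) = 980 × (6154.4 − 18) / (6154.4 + 980 − 2 × 18) = 980 × 6136.4 / 7098.4 ≈ 847.19 mm ≈ 0.847 m.

0.847 m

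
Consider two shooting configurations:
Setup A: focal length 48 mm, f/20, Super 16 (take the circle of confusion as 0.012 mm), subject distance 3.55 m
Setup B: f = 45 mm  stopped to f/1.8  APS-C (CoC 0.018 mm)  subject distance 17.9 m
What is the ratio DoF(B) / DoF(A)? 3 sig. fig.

3.73

Setup A: H = 48²/(20×0.012) + 48 ≈ 9648.0 mm; DoF = Df − Dn = 5588.7 − 2601.1 ≈ 2987.6 mm.
Setup B: H = 45²/(1.8×0.018) + 45 ≈ 62545.0 mm; DoF = Df − Dn = 25059 − 13923 ≈ 11136 mm.
Ratio = 11136 / 2987.6 ≈ 3.73.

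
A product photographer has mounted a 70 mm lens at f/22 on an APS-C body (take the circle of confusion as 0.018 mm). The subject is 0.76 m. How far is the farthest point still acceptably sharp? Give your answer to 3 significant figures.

Hyperfocal distance H = f²/(N·c) + f = 70²/(22 × 0.018) + 70 = 4900/0.396 + 70 ≈ 12443.7 mm ≈ 12.44 m.
Far limit Df = s·(H − f)/(H − s) = 760 × (12443.7 − 70) / (12443.7 − 760) = 760 × 12373.7 / 11683.7 ≈ 804.88 mm ≈ 0.805 m.

0.805 m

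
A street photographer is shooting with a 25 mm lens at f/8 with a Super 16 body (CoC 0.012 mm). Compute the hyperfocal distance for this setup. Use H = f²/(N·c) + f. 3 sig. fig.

Hyperfocal distance H = f²/(N·c) + f = 25²/(8 × 0.012) + 25 = 625/0.096 + 25 ≈ 6535.4 mm ≈ 6.54 m.

6.54 m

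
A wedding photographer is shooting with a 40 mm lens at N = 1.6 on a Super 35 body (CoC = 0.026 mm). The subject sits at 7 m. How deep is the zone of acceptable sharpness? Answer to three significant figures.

Hyperfocal distance H = f²/(N·c) + f = 40²/(1.6 × 0.026) + 40 = 1600/0.0416 + 40 ≈ 38501.5 mm ≈ 38.50 m.
Near limit Dn = s·(H − f)/(H + s − 2f) = 7000 × (38501.5 − 40) / (38501.5 + 7000 − 2 × 40) = 7000 × 38461.5 / 45421.5 ≈ 5927.4 mm.
Far limit Df = s·(H − f)/(H − s) = 7000 × (38501.5 − 40) / (38501.5 − 7000) = 7000 × 38461.5 / 31501.5 ≈ 8546.6 mm.
Depth of field = Df − Dn = 8546.6 − 5927.4 ≈ 2619.2 mm ≈ 2.62 m.

2.62 m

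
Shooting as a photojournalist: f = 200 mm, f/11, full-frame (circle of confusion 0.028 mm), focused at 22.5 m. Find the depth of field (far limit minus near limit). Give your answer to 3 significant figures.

Hyperfocal distance H = f²/(N·c) + f = 200²/(11 × 0.028) + 200 = 40000/0.308 + 200 ≈ 130070.1 mm ≈ 130.1 m.
Near limit Dn = s·(H − f)/(H + s − 2f) = 22500 × (130070.1 − 200) / (130070.1 + 22500 − 2 × 200) = 22500 × 129870.1 / 152170.1 ≈ 19202.7 mm.
Far limit Df = s·(H − f)/(H − s) = 22500 × (130070.1 − 200) / (130070.1 − 22500) = 22500 × 129870.1 / 107570.1 ≈ 27164.4 mm.
Depth of field = Df − Dn = 27164.4 − 19202.7 ≈ 7961.7 mm ≈ 7.96 m.

7.96 m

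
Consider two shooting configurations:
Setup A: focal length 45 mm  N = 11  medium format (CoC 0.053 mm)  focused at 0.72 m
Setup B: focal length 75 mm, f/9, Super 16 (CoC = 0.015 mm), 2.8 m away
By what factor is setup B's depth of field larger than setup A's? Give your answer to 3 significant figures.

Setup A: H = 45²/(11×0.053) + 45 ≈ 3518.4 mm; DoF = Df − Dn = 893.67 − 602.85 ≈ 290.82 mm.
Setup B: H = 75²/(9×0.015) + 75 ≈ 41741.7 mm; DoF = Df − Dn = 2995.93 − 2628.12 ≈ 367.81 mm.
Ratio = 367.81 / 290.82 ≈ 1.26.

1.26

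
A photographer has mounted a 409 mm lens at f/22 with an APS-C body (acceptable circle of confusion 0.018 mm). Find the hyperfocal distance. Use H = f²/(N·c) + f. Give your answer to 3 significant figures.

Hyperfocal distance H = f²/(N·c) + f = 409²/(22 × 0.018) + 409 = 167281/0.396 + 409 ≈ 422835.8 mm ≈ 423 m.

423 m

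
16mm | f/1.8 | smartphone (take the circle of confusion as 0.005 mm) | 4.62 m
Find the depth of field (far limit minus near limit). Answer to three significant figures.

1.54 m

Hyperfocal distance H = f²/(N·c) + f = 16²/(1.8 × 0.005) + 16 = 256/0.009 + 16 ≈ 28460.4 mm ≈ 28.46 m.
Near limit Dn = s·(H − f)/(H + s − 2f) = 4620 × (28460.4 − 16) / (28460.4 + 4620 − 2 × 16) = 4620 × 28444.4 / 33048.4 ≈ 3976.4 mm.
Far limit Df = s·(H − f)/(H − s) = 4620 × (28460.4 − 16) / (28460.4 − 4620) = 4620 × 28444.4 / 23840.4 ≈ 5512.2 mm.
Depth of field = Df − Dn = 5512.2 − 3976.4 ≈ 1535.8 mm ≈ 1.54 m.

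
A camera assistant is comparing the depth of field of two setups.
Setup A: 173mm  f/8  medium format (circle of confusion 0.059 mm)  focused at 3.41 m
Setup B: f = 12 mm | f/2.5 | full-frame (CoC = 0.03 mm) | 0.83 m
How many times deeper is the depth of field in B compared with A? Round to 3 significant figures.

2.48

Setup A: H = 173²/(8×0.059) + 173 ≈ 63581.9 mm; DoF = Df − Dn = 3593.44 − 3244.38 ≈ 349.06 mm.
Setup B: H = 12²/(2.5×0.03) + 12 ≈ 1932.0 mm; DoF = Df − Dn = 1446.10 − 582.03 ≈ 864.07 mm.
Ratio = 864.07 / 349.06 ≈ 2.48.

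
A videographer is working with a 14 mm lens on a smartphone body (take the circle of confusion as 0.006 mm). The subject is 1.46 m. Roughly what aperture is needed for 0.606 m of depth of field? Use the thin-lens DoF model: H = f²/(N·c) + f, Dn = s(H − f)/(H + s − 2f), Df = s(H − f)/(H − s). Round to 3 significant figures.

Write h = H − f = f²/(N·c). The thin-lens limits are Dn = s·h/(h + (s−f)) and Df = s·h/(h − (s−f)), so DoF = Df − Dn = 2·s·(s−f)·h / (h² − (s−f)²).
That is a quadratic in h: DoF·h² − 2·s·(s−f)·h − DoF·(s−f)² = 0 ⇒ h = (s−f)·(s + √(s² + DoF²)) / DoF = 1446 × (1460 + √(1460² + 606²)) / 606 = 1446 × (1460 + 1580.77) / 606 ≈ 7255.7 mm.
Then N = f²/(c·h) = 14² / (0.006 × 7255.7) = 196 / 43.534 ≈ 4.50.

f/4.50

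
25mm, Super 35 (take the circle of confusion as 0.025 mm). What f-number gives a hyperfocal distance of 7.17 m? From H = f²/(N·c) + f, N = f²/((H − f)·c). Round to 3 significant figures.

Rearrange H = f²/(N·c) + f for N: N = f² / ((H − f)·c).
N = 25² / ((7170 − 25) × 0.025) = 625 / 178.6 ≈ 3.50.

f/3.50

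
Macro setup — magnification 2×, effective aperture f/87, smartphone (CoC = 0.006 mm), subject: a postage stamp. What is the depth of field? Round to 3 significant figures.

At magnification m, DoF ≈ 2·N_eff·c/m² = 2 × 87 × 0.006 / 2² = 1.044 / 4 ≈ 0.261 mm.

0.261 mm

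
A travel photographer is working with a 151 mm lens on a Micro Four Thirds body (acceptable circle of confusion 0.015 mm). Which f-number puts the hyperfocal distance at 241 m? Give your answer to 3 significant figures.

Rearrange H = f²/(N·c) + f for N: N = f² / ((H − f)·c).
N = 151² / ((241000 − 151) × 0.015) = 22801 / 3613 ≈ 6.31.

f/6.31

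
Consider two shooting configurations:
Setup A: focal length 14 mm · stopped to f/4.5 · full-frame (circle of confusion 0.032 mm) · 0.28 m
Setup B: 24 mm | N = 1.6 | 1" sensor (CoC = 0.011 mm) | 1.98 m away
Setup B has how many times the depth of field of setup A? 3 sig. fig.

Setup A: H = 14²/(4.5×0.032) + 14 ≈ 1375.1 mm; DoF = Df − Dn = 348.01 − 234.23 ≈ 113.78 mm.
Setup B: H = 24²/(1.6×0.011) + 24 ≈ 32751.3 mm; DoF = Df − Dn = 2105.86 − 1868.34 ≈ 237.52 mm.
Ratio = 237.52 / 113.78 ≈ 2.09.

2.09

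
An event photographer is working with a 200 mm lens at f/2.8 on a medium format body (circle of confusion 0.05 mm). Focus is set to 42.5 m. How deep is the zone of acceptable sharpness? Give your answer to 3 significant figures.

Hyperfocal distance H = f²/(N·c) + f = 200²/(2.8 × 0.05) + 200 = 40000/0.14 + 200 ≈ 285914.3 mm ≈ 285.9 m.
Near limit Dn = s·(H − f)/(H + s − 2f) = 42500 × (285914.3 − 200) / (285914.3 + 42500 − 2 × 200) = 42500 × 285714.3 / 328014.3 ≈ 37019 mm.
Far limit Df = s·(H − f)/(H − s) = 42500 × (285914.3 − 200) / (285914.3 − 42500) = 42500 × 285714.3 / 243414.3 ≈ 49886 mm.
Depth of field = Df − Dn = 49886 − 37019 ≈ 12867 mm ≈ 12.9 m.

12.9 m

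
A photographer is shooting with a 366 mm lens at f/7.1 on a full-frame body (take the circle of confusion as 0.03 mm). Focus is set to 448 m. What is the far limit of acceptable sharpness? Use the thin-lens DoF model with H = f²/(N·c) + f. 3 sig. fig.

1550 m

Hyperfocal distance H = f²/(N·c) + f = 366²/(7.1 × 0.03) + 366 = 133956/0.213 + 366 ≈ 629267.4 mm ≈ 629.3 m.
Far limit Df = s·(H − f)/(H − s) = 448000 × (629267.4 − 366) / (629267.4 − 448000) = 448000 × 628901.4 / 181267.4 ≈ 1554322 mm ≈ 1550 m.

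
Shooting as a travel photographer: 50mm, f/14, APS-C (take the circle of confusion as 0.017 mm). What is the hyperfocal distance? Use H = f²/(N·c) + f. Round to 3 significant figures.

Hyperfocal distance H = f²/(N·c) + f = 50²/(14 × 0.017) + 50 = 2500/0.238 + 50 ≈ 10554.2 mm ≈ 10.6 m.

10.6 m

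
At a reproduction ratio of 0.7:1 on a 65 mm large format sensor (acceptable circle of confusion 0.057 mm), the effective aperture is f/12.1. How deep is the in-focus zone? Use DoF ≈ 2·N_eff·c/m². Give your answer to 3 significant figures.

At magnification m, DoF ≈ 2·N_eff·c/m² = 2 × 12.1 × 0.057 / 0.7² = 1.379 / 0.49 ≈ 2.82 mm.

2.82 mm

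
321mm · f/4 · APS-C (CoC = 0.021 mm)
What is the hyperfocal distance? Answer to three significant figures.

1230 m

Hyperfocal distance H = f²/(N·c) + f = 321²/(4 × 0.021) + 321 = 103041/0.084 + 321 ≈ 1226999.6 mm ≈ 1230 m.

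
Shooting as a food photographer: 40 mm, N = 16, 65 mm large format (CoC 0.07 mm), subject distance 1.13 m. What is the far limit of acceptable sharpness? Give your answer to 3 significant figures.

4.77 m

Hyperfocal distance H = f²/(N·c) + f = 40²/(16 × 0.07) + 40 = 1600/1.12 + 40 ≈ 1468.6 mm ≈ 1.469 m.
Far limit Df = s·(H − f)/(H − s) = 1130 × (1468.6 − 40) / (1468.6 − 1130) = 1130 × 1428.6 / 338.6 ≈ 4767.9 mm ≈ 4.77 m.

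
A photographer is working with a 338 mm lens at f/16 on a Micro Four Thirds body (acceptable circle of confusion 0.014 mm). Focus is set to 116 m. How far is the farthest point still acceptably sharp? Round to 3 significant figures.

Hyperfocal distance H = f²/(N·c) + f = 338²/(16 × 0.014) + 338 = 114244/0.224 + 338 ≈ 510355.9 mm ≈ 510.4 m.
Far limit Df = s·(H − f)/(H − s) = 116000 × (510355.9 − 338) / (510355.9 − 116000) = 116000 × 510017.9 / 394355.9 ≈ 150022 mm ≈ 150 m.

150 m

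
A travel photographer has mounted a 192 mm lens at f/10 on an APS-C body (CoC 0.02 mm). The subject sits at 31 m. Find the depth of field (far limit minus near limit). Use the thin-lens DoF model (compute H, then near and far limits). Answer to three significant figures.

10.7 m

Hyperfocal distance H = f²/(N·c) + f = 192²/(10 × 0.02) + 192 = 36864/0.2 + 192 ≈ 184512.0 mm ≈ 184.5 m.
Near limit Dn = s·(H − f)/(H + s − 2f) = 31000 × (184512.0 − 192) / (184512.0 + 31000 − 2 × 192) = 31000 × 184320.0 / 215128.0 ≈ 26561 mm.
Far limit Df = s·(H − f)/(H − s) = 31000 × (184512.0 − 192) / (184512.0 − 31000) = 31000 × 184320.0 / 153512.0 ≈ 37221 mm.
Depth of field = Df − Dn = 37221 − 26561 ≈ 10660 mm ≈ 10.7 m.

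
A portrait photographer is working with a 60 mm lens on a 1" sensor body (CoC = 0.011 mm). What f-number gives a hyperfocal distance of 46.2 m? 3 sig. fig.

f/7.09

Rearrange H = f²/(N·c) + f for N: N = f² / ((H − f)·c).
N = 60² / ((46200 − 60) × 0.011) = 3600 / 507.5 ≈ 7.09.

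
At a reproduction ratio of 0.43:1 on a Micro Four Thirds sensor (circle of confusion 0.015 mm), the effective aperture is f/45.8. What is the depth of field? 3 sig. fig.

7.43 mm

At magnification m, DoF ≈ 2·N_eff·c/m² = 2 × 45.8 × 0.015 / 0.43² = 1.374 / 0.1849 ≈ 7.43 mm.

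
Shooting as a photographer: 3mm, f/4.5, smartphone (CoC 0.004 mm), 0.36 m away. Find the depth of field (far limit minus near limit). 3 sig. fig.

1.05 m

Hyperfocal distance H = f²/(N·c) + f = 3²/(4.5 × 0.004) + 3 = 9/0.018 + 3 ≈ 503.0 mm ≈ 0.503 m.
Near limit Dn = s·(H − f)/(H + s − 2f) = 360 × (503.0 − 3) / (503.0 + 360 − 2 × 3) = 360 × 500.0 / 857.0 ≈ 210.0 mm.
Far limit Df = s·(H − f)/(H − s) = 360 × (503.0 − 3) / (503.0 − 360) = 360 × 500.0 / 143.0 ≈ 1258.7 mm.
Depth of field = Df − Dn = 1258.7 − 210.0 ≈ 1048.7 mm ≈ 1.05 m.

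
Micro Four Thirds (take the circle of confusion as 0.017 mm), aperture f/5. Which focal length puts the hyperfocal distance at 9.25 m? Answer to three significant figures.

28.0 mm

From H = f²/(N·c) + f, with f ≪ H: f ≈ √(H·N·c) = √(9250 × 5 × 0.017) = √786.25 ≈ 28.04 mm.
The +f correction barely moves this — solving exactly, f² + N·c·f − N·c·H = 0 ⇒ f = (−N·c + √((N·c)² + 4·N·c·H))/2 = (−0.085 + √3145.0)/2 ≈ 27.998 mm, so f ≈ 28.0 mm.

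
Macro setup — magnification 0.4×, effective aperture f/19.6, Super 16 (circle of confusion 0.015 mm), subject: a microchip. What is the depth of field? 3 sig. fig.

3.67 mm

At magnification m, DoF ≈ 2·N_eff·c/m² = 2 × 19.6 × 0.015 / 0.4² = 0.588 / 0.16 ≈ 3.67 mm.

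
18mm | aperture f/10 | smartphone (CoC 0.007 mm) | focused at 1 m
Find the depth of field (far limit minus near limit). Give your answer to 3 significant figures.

Hyperfocal distance H = f²/(N·c) + f = 18²/(10 × 0.007) + 18 = 324/0.07 + 18 ≈ 4646.6 mm ≈ 4.647 m.
Near limit Dn = s·(H − f)/(H + s − 2f) = 1000 × (4646.6 − 18) / (4646.6 + 1000 − 2 × 18) = 1000 × 4628.6 / 5610.6 ≈ 824.97 mm.
Far limit Df = s·(H − f)/(H − s) = 1000 × (4646.6 − 18) / (4646.6 − 1000) = 1000 × 4628.6 / 3646.6 ≈ 1269.29 mm.
Depth of field = Df − Dn = 1269.29 − 824.97 ≈ 444.32 mm.

444 mm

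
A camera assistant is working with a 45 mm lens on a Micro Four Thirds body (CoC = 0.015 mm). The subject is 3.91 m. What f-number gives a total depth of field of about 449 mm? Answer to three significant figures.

Write h = H − f = f²/(N·c). The thin-lens limits are Dn = s·h/(h + (s−f)) and Df = s·h/(h − (s−f)), so DoF = Df − Dn = 2·s·(s−f)·h / (h² − (s−f)²).
That is a quadratic in h: DoF·h² − 2·s·(s−f)·h − DoF·(s−f)² = 0 ⇒ h = (s−f)·(s + √(s² + DoF²)) / DoF = 3865 × (3910 + √(3910² + 449²)) / 449 = 3865 × (3910 + 3935.70) / 449 ≈ 67536 mm.
Then N = f²/(c·h) = 45² / (0.015 × 67536) = 2025 / 1013.0 ≈ 2.00.

f/2.00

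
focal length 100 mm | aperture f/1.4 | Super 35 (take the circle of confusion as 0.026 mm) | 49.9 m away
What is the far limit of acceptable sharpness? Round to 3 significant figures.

Hyperfocal distance H = f²/(N·c) + f = 100²/(1.4 × 0.026) + 100 = 10000/0.0364 + 100 ≈ 274825.3 mm ≈ 274.8 m.
Far limit Df = s·(H − f)/(H − s) = 49900 × (274825.3 − 100) / (274825.3 − 49900) = 49900 × 274725.3 / 224925.3 ≈ 60948 mm ≈ 60.9 m.

60.9 m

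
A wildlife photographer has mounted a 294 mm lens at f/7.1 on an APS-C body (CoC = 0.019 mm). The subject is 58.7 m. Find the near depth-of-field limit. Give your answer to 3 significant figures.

Hyperfocal distance H = f²/(N·c) + f = 294²/(7.1 × 0.019) + 294 = 86436/0.1349 + 294 ≈ 641035.3 mm ≈ 641.0 m.
Near limit Dn = s·(H − f)/(H + s − 2f) = 58700 × (641035.3 − 294) / (641035.3 + 58700 − 2 × 294) = 58700 × 640741.3 / 699147.3 ≈ 53796 mm ≈ 53.8 m.

53.8 m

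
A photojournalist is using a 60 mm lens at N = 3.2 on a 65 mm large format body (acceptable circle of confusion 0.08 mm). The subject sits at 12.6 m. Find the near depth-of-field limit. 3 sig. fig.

Hyperfocal distance H = f²/(N·c) + f = 60²/(3.2 × 0.08) + 60 = 3600/0.256 + 60 ≈ 14122.5 mm ≈ 14.12 m.
Near limit Dn = s·(H − f)/(H + s − 2f) = 12600 × (14122.5 − 60) / (14122.5 + 12600 − 2 × 60) = 12600 × 14062.5 / 26602.5 ≈ 6660.6 mm ≈ 6.66 m.

6.66 m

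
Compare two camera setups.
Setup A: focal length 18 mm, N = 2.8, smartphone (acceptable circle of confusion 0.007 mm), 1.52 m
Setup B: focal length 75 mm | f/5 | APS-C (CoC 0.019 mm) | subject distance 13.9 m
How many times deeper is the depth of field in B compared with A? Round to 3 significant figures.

24.6

Setup A: H = 18²/(2.8×0.007) + 18 ≈ 16548.6 mm; DoF = Df − Dn = 1671.91 − 1393.39 ≈ 278.52 mm.
Setup B: H = 75²/(5×0.019) + 75 ≈ 59285.5 mm; DoF = Df − Dn = 18134.1 − 11268.8 ≈ 6865.3 mm.
Ratio = 6865.3 / 278.52 ≈ 24.6.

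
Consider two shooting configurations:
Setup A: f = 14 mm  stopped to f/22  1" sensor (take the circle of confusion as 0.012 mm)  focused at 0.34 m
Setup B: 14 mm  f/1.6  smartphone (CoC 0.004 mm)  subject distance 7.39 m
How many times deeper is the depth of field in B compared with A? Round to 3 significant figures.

10.2

Setup A: H = 14²/(22×0.012) + 14 ≈ 756.4 mm; DoF = Df − Dn = 606.17 − 236.26 ≈ 369.91 mm.
Setup B: H = 14²/(1.6×0.004) + 14 ≈ 30639.0 mm; DoF = Df − Dn = 9734.6 − 5955.6 ≈ 3779.0 mm.
Ratio = 3779.0 / 369.91 ≈ 10.2.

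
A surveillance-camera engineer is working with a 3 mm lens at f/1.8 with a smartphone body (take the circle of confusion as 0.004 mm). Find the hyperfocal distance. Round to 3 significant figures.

1.25 m

Hyperfocal distance H = f²/(N·c) + f = 3²/(1.8 × 0.004) + 3 = 9/0.0072 + 3 ≈ 1253.0 mm ≈ 1.25 m.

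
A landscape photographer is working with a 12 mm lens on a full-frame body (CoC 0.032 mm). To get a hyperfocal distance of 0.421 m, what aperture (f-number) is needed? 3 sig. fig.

f/11

Rearrange H = f²/(N·c) + f for N: N = f² / ((H − f)·c).
N = 12² / ((421 − 12) × 0.032) = 144 / 13.09 ≈ 11.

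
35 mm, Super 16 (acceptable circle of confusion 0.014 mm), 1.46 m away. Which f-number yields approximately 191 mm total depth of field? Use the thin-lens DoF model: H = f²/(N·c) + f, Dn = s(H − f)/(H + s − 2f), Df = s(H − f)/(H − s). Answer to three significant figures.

f/4

Write h = H − f = f²/(N·c). The thin-lens limits are Dn = s·h/(h + (s−f)) and Df = s·h/(h − (s−f)), so DoF = Df − Dn = 2·s·(s−f)·h / (h² − (s−f)²).
That is a quadratic in h: DoF·h² − 2·s·(s−f)·h − DoF·(s−f)² = 0 ⇒ h = (s−f)·(s + √(s² + DoF²)) / DoF = 1425 × (1460 + √(1460² + 191²)) / 191 = 1425 × (1460 + 1472.44) / 191 ≈ 21878 mm.
Then N = f²/(c·h) = 35² / (0.014 × 21878) = 1225 / 306.29 ≈ 4.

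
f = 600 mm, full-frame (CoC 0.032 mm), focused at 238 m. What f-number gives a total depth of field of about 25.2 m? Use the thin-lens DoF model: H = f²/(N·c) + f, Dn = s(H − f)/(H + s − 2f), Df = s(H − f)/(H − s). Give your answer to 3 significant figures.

f/2.50

Write h = H − f = f²/(N·c). The thin-lens limits are Dn = s·h/(h + (s−f)) and Df = s·h/(h − (s−f)), so DoF = Df − Dn = 2·s·(s−f)·h / (h² − (s−f)²).
That is a quadratic in h: DoF·h² − 2·s·(s−f)·h − DoF·(s−f)² = 0 ⇒ h = (s−f)·(s + √(s² + DoF²)) / DoF = 237400 × (238000 + √(238000² + 25200²)) / 25200 = 237400 × (238000 + 239330) / 25200 ≈ 4496755 mm.
Then N = f²/(c·h) = 600² / (0.032 × 4496755) = 360000 / 143896 ≈ 2.50.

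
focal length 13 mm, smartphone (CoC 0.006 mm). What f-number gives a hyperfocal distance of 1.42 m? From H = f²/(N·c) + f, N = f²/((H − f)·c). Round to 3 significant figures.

f/20

Rearrange H = f²/(N·c) + f for N: N = f² / ((H − f)·c).
N = 13² / ((1420 − 13) × 0.006) = 169 / 8.442 ≈ 20.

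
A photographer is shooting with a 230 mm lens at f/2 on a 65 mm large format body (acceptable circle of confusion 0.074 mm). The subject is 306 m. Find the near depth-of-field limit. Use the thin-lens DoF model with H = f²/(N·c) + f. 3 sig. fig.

165 m

Hyperfocal distance H = f²/(N·c) + f = 230²/(2 × 0.074) + 230 = 52900/0.148 + 230 ≈ 357662.4 mm ≈ 357.7 m.
Near limit Dn = s·(H − f)/(H + s − 2f) = 306000 × (357662.4 − 230) / (357662.4 + 306000 − 2 × 230) = 306000 × 357432.4 / 663202.4 ≈ 164918 mm ≈ 165 m.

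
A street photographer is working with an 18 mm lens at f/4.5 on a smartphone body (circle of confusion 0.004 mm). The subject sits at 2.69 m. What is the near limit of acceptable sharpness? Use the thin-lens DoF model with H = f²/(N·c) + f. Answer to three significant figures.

2.34 m

Hyperfocal distance H = f²/(N·c) + f = 18²/(4.5 × 0.004) + 18 = 324/0.018 + 18 ≈ 18018.0 mm ≈ 18.02 m.
Near limit Dn = s·(H − f)/(H + s − 2f) = 2690 × (18018.0 − 18) / (18018.0 + 2690 − 2 × 18) = 2690 × 18000.0 / 20672.0 ≈ 2342.3 mm ≈ 2.34 m.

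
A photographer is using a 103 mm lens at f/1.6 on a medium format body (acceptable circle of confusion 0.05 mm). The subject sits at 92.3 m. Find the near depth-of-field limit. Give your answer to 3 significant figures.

Hyperfocal distance H = f²/(N·c) + f = 103²/(1.6 × 0.05) + 103 = 10609/0.08 + 103 ≈ 132715.5 mm ≈ 132.7 m.
Near limit Dn = s·(H − f)/(H + s − 2f) = 92300 × (132715.5 − 103) / (132715.5 + 92300 − 2 × 103) = 92300 × 132612.5 / 224809.5 ≈ 54447 mm ≈ 54.4 m.

54.4 m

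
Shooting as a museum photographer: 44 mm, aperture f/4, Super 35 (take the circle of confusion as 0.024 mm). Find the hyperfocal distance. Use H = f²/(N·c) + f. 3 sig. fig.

20.2 m

Hyperfocal distance H = f²/(N·c) + f = 44²/(4 × 0.024) + 44 = 1936/0.096 + 44 ≈ 20210.7 mm ≈ 20.2 m.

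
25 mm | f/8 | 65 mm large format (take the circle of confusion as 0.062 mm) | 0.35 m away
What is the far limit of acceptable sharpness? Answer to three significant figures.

Hyperfocal distance H = f²/(N·c) + f = 25²/(8 × 0.062) + 25 = 625/0.496 + 25 ≈ 1285.1 mm ≈ 1.285 m.
Far limit Df = s·(H − f)/(H − s) = 350 × (1285.1 − 25) / (1285.1 − 350) = 350 × 1260.1 / 935.1 ≈ 471.65 mm.

472 mm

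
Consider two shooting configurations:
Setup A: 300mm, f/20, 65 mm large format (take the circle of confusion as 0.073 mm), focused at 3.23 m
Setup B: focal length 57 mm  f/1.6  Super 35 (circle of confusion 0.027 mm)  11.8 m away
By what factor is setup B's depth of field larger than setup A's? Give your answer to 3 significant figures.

12.3

Setup A: H = 300²/(20×0.073) + 300 ≈ 61943.8 mm; DoF = Df − Dn = 3391.19 − 3083.44 ≈ 307.75 mm.
Setup B: H = 57²/(1.6×0.027) + 57 ≈ 75265.3 mm; DoF = Df − Dn = 13983.4 − 10206.4 ≈ 3777.0 mm.
Ratio = 3777.0 / 307.75 ≈ 12.3.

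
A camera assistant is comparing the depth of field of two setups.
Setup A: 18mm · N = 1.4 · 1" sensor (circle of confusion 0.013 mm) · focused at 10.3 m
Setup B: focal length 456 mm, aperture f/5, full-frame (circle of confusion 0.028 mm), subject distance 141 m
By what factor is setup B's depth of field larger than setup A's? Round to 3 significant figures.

Setup A: H = 18²/(1.4×0.013) + 18 ≈ 17820.2 mm; DoF = Df − Dn = 24383 − 6529 ≈ 17854 mm.
Setup B: H = 456²/(5×0.028) + 456 ≈ 1485713.1 mm; DoF = Df − Dn = 155737 − 128811 ≈ 26926 mm.
Ratio = 26926 / 17854 ≈ 1.51.

1.51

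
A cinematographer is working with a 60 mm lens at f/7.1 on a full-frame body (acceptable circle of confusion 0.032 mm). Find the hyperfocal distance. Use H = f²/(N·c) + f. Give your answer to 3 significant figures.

15.9 m

Hyperfocal distance H = f²/(N·c) + f = 60²/(7.1 × 0.032) + 60 = 3600/0.2272 + 60 ≈ 15905.1 mm ≈ 15.9 m.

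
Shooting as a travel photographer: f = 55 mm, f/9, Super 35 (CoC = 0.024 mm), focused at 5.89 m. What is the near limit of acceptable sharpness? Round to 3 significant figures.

Hyperfocal distance H = f²/(N·c) + f = 55²/(9 × 0.024) + 55 = 3025/0.216 + 55 ≈ 14059.6 mm ≈ 14.06 m.
Near limit Dn = s·(H − f)/(H + s − 2f) = 5890 × (14059.6 − 55) / (14059.6 + 5890 − 2 × 55) = 5890 × 14004.6 / 19839.6 ≈ 4157.7 mm ≈ 4.16 m.

4.16 m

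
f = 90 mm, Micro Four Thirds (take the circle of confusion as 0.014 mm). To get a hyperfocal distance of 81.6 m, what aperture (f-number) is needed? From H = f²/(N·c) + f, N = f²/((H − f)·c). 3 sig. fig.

f/7.10

Rearrange H = f²/(N·c) + f for N: N = f² / ((H − f)·c).
N = 90² / ((81600 − 90) × 0.014) = 8100 / 1141 ≈ 7.10.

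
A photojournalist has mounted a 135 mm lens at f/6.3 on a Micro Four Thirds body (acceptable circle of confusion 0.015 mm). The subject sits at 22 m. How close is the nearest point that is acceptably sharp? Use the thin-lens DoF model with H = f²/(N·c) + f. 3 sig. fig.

19.8 m

Hyperfocal distance H = f²/(N·c) + f = 135²/(6.3 × 0.015) + 135 = 18225/0.0945 + 135 ≈ 192992.1 mm ≈ 193.0 m.
Near limit Dn = s·(H − f)/(H + s − 2f) = 22000 × (192992.1 − 135) / (192992.1 + 22000 − 2 × 135) = 22000 × 192857.1 / 214722.1 ≈ 19760 mm ≈ 19.8 m.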